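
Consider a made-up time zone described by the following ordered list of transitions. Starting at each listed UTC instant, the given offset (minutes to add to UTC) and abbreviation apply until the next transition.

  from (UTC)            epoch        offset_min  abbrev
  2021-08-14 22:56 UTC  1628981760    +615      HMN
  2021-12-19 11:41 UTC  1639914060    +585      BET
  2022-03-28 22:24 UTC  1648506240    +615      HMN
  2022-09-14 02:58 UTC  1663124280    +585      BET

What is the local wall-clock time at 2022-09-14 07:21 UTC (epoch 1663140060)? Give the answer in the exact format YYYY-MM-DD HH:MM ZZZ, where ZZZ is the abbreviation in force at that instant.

2022-09-14 17:06 BET

Query: 2022-09-14 07:21 UTC
Rule 4/4 (BET, +09:45): 2022-09-14 02:58 UTC ≤ query < +∞
7·60 + 21 + 585 = 1026 min
1026 = 0·1440 + 1026; 1026 = 17·60 + 6 → 17:06, same day
→ 2022-09-14 17:06 BET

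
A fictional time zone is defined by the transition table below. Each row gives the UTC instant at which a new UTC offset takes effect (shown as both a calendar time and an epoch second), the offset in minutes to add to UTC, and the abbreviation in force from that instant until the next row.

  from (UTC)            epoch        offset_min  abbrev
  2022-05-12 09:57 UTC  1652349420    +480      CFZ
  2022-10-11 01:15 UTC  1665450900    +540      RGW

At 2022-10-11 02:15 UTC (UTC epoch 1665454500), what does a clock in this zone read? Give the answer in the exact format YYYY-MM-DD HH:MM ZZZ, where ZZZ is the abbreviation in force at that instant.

Query: 2022-10-11 02:15 UTC
Rule 2/2 (RGW, +09:00): 2022-10-11 01:15 UTC ≤ query < +∞
2·60 + 15 + 540 = 675 min
675 = 0·1440 + 675; 675 = 11·60 + 15 → 11:15, same day
→ 2022-10-11 11:15 RGW

2022-10-11 11:15 RGW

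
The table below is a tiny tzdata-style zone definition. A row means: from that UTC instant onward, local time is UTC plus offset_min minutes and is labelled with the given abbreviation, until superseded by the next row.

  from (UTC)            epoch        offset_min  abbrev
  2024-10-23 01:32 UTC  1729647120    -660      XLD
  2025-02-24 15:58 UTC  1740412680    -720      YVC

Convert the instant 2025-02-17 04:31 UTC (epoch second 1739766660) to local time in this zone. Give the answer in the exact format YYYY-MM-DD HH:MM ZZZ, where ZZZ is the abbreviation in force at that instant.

Query: 2025-02-17 04:31 UTC
Rule 1/2 (XLD, -11:00): 2024-10-23 01:32 UTC ≤ query < 2025-02-24 15:58 UTC
4·60 + 31 - 660 = -389 min
-389 = -1·1440 + 1051; 1051 = 17·60 + 31 → 17:31, 2025-02-17 - 1 day = 2025-02-16
→ 2025-02-16 17:31 XLD

2025-02-16 17:31 XLD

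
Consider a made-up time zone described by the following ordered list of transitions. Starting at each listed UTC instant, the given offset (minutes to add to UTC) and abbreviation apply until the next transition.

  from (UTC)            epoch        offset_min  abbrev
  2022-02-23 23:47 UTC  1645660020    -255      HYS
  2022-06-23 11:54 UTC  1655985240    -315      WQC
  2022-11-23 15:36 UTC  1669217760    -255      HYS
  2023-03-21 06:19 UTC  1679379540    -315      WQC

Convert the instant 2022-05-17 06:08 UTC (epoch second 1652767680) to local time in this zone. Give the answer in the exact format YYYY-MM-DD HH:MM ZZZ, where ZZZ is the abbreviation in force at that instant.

2022-05-17 01:53 HYS

Query: 2022-05-17 06:08 UTC
Rule 1/4 (HYS, -04:15): 2022-02-23 23:47 UTC ≤ query < 2022-06-23 11:54 UTC
6·60 + 8 - 255 = 113 min
113 = 0·1440 + 113; 113 = 1·60 + 53 → 01:53, same day
→ 2022-05-17 01:53 HYS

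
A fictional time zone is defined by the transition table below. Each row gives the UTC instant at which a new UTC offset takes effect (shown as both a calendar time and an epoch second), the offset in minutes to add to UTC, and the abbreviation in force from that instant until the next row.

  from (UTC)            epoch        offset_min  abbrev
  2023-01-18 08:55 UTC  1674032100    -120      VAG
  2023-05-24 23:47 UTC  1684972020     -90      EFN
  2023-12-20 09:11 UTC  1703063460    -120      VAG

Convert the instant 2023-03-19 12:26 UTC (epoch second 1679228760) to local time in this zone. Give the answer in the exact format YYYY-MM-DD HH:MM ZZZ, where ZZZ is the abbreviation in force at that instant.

Query: 2023-03-19 12:26 UTC
Rule 1/3 (VAG, -02:00): 2023-01-18 08:55 UTC ≤ query < 2023-05-24 23:47 UTC
12·60 + 26 - 120 = 626 min
626 = 0·1440 + 626; 626 = 10·60 + 26 → 10:26, same day
→ 2023-03-19 10:26 VAG

2023-03-19 10:26 VAG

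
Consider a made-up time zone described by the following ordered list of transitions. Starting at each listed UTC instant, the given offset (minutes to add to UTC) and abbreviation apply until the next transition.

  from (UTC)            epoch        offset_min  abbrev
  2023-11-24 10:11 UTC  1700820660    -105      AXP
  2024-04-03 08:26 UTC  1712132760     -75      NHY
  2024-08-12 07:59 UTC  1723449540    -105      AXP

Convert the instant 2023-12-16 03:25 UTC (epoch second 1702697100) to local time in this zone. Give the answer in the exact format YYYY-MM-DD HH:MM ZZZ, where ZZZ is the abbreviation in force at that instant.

2023-12-16 01:40 AXP

Query: 2023-12-16 03:25 UTC
Rule 1/3 (AXP, -01:45): 2023-11-24 10:11 UTC ≤ query < 2024-04-03 08:26 UTC
3·60 + 25 - 105 = 100 min
100 = 0·1440 + 100; 100 = 1·60 + 40 → 01:40, same day
→ 2023-12-16 01:40 AXP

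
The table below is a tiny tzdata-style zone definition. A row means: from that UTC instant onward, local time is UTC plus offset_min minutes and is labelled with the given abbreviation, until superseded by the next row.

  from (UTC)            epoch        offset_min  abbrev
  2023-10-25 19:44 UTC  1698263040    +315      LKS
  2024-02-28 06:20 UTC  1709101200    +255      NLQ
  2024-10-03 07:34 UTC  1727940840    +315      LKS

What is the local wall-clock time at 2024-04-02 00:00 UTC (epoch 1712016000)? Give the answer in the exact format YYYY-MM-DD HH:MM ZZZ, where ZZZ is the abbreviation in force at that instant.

2024-04-02 04:15 NLQ

Query: 2024-04-02 00:00 UTC
Rule 2/3 (NLQ, +04:15): 2024-02-28 06:20 UTC ≤ query < 2024-10-03 07:34 UTC
0·60 + 0 + 255 = 255 min
255 = 0·1440 + 255; 255 = 4·60 + 15 → 04:15, same day
→ 2024-04-02 04:15 NLQ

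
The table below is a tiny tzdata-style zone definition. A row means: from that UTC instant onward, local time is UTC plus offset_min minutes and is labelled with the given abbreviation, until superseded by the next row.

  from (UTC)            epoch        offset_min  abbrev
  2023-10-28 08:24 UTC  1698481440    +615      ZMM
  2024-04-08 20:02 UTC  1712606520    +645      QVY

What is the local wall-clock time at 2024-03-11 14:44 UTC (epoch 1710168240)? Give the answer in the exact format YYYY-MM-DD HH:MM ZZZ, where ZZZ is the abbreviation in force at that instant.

2024-03-12 00:59 ZMM

Query: 2024-03-11 14:44 UTC
Rule 1/2 (ZMM, +10:15): 2023-10-28 08:24 UTC ≤ query < 2024-04-08 20:02 UTC
14·60 + 44 + 615 = 1499 min
1499 = 1·1440 + 59; 59 = 0·60 + 59 → 00:59, 2024-03-11 + 1 day = 2024-03-12
→ 2024-03-12 00:59 ZMM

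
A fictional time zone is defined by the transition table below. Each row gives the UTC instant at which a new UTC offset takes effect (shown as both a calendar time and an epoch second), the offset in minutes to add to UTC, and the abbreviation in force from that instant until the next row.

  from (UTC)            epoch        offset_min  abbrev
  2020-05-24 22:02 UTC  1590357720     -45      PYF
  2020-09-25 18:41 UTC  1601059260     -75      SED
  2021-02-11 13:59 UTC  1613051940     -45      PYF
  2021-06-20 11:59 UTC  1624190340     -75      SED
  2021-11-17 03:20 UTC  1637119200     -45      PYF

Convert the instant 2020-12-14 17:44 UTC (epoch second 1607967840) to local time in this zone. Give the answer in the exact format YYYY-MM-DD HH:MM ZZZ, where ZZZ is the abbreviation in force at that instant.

2020-12-14 16:29 SED

Query: 2020-12-14 17:44 UTC
Rule 2/5 (SED, -01:15): 2020-09-25 18:41 UTC ≤ query < 2021-02-11 13:59 UTC
17·60 + 44 - 75 = 989 min
989 = 0·1440 + 989; 989 = 16·60 + 29 → 16:29, same day
→ 2020-12-14 16:29 SED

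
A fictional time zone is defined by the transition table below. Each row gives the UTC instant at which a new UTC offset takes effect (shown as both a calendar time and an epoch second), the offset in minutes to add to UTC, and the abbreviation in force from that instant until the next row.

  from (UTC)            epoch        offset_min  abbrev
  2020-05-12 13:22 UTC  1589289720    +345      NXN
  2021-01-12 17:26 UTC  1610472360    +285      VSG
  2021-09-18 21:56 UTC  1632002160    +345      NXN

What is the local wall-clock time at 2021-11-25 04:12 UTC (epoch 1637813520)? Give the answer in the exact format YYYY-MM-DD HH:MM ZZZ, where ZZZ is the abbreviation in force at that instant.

Query: 2021-11-25 04:12 UTC
Rule 3/3 (NXN, +05:45): 2021-09-18 21:56 UTC ≤ query < +∞
4·60 + 12 + 345 = 597 min
597 = 0·1440 + 597; 597 = 9·60 + 57 → 09:57, same day
→ 2021-11-25 09:57 NXN

2021-11-25 09:57 NXN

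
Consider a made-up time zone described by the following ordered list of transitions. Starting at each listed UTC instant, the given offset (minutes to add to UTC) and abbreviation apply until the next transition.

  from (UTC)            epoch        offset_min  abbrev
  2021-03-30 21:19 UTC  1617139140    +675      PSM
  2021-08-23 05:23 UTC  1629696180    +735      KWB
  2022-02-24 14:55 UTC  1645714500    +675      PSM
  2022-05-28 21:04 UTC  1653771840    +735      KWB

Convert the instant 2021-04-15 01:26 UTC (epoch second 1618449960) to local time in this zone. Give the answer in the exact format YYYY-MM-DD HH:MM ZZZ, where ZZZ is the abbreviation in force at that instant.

2021-04-15 12:41 PSM

Query: 2021-04-15 01:26 UTC
Rule 1/4 (PSM, +11:15): 2021-03-30 21:19 UTC ≤ query < 2021-08-23 05:23 UTC
1·60 + 26 + 675 = 761 min
761 = 0·1440 + 761; 761 = 12·60 + 41 → 12:41, same day
→ 2021-04-15 12:41 PSM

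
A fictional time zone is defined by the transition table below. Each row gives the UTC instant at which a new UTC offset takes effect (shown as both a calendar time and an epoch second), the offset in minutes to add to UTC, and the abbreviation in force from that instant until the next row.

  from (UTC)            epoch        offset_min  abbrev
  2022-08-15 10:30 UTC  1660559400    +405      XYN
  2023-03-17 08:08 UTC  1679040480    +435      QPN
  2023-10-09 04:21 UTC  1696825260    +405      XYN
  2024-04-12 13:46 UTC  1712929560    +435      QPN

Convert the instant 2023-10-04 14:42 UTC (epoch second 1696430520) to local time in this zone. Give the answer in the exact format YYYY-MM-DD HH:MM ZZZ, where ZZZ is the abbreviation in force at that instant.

2023-10-04 21:57 QPN

Query: 2023-10-04 14:42 UTC
Rule 2/4 (QPN, +07:15): 2023-03-17 08:08 UTC ≤ query < 2023-10-09 04:21 UTC
14·60 + 42 + 435 = 1317 min
1317 = 0·1440 + 1317; 1317 = 21·60 + 57 → 21:57, same day
→ 2023-10-04 21:57 QPN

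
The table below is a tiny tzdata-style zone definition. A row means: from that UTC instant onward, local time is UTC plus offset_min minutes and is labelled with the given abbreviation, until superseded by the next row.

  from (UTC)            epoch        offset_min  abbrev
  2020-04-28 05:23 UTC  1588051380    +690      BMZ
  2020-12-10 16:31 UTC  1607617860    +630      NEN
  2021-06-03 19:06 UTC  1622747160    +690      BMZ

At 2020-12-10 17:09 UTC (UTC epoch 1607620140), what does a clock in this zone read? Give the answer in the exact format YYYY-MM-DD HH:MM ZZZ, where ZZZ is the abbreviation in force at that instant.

Query: 2020-12-10 17:09 UTC
Rule 2/3 (NEN, +10:30): 2020-12-10 16:31 UTC ≤ query < 2021-06-03 19:06 UTC
17·60 + 9 + 630 = 1659 min
1659 = 1·1440 + 219; 219 = 3·60 + 39 → 03:39, 2020-12-10 + 1 day = 2020-12-11
→ 2020-12-11 03:39 NEN

2020-12-11 03:39 NEN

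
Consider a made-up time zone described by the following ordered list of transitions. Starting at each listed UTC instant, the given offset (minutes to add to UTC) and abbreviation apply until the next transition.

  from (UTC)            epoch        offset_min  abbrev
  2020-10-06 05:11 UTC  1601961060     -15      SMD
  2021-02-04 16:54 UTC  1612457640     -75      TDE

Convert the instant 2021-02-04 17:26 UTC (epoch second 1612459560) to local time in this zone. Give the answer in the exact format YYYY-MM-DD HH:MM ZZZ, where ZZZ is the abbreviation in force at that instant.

Query: 2021-02-04 17:26 UTC
Rule 2/2 (TDE, -01:15): 2021-02-04 16:54 UTC ≤ query < +∞
17·60 + 26 - 75 = 971 min
971 = 0·1440 + 971; 971 = 16·60 + 11 → 16:11, same day
→ 2021-02-04 16:11 TDE

2021-02-04 16:11 TDE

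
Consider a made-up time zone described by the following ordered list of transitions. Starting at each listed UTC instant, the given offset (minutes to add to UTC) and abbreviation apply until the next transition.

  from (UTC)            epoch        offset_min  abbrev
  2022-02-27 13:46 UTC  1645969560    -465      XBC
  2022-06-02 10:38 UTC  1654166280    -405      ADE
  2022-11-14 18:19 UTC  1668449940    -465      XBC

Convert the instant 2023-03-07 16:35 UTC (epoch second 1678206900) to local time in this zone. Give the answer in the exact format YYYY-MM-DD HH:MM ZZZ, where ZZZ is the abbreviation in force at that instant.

Query: 2023-03-07 16:35 UTC
Rule 3/3 (XBC, -07:45): 2022-11-14 18:19 UTC ≤ query < +∞
16·60 + 35 - 465 = 530 min
530 = 0·1440 + 530; 530 = 8·60 + 50 → 08:50, same day
→ 2023-03-07 08:50 XBC

2023-03-07 08:50 XBC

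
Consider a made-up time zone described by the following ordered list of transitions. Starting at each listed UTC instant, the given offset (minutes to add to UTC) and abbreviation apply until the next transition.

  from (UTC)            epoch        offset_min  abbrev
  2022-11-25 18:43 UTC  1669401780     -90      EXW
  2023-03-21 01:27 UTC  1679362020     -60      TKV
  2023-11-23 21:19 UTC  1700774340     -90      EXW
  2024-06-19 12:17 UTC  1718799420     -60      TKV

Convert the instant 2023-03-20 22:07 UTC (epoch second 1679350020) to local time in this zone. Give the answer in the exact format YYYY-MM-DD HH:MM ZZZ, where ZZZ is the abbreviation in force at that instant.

2023-03-20 20:37 EXW

Query: 2023-03-20 22:07 UTC
Rule 1/4 (EXW, -01:30): 2022-11-25 18:43 UTC ≤ query < 2023-03-21 01:27 UTC
22·60 + 7 - 90 = 1237 min
1237 = 0·1440 + 1237; 1237 = 20·60 + 37 → 20:37, same day
→ 2023-03-20 20:37 EXW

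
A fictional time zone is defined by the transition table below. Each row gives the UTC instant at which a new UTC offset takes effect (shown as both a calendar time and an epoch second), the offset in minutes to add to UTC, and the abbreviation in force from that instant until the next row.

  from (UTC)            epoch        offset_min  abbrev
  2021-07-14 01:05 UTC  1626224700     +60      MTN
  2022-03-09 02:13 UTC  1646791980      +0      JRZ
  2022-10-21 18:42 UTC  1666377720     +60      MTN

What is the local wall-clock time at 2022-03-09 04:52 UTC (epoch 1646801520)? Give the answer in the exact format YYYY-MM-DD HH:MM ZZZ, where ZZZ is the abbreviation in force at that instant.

Query: 2022-03-09 04:52 UTC
Rule 2/3 (JRZ, +00:00): 2022-03-09 02:13 UTC ≤ query < 2022-10-21 18:42 UTC
4·60 + 52 + 0 = 292 min
292 = 0·1440 + 292; 292 = 4·60 + 52 → 04:52, same day
→ 2022-03-09 04:52 JRZ

2022-03-09 04:52 JRZ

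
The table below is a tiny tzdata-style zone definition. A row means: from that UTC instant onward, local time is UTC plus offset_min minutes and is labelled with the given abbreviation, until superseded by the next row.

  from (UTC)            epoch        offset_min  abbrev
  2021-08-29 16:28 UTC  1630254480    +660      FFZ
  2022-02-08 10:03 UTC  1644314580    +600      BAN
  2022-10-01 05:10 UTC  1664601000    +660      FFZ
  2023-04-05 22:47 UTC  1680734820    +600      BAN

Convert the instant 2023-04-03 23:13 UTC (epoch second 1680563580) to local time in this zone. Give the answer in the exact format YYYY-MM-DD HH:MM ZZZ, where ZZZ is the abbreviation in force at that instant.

2023-04-04 10:13 FFZ

Query: 2023-04-03 23:13 UTC
Rule 3/4 (FFZ, +11:00): 2022-10-01 05:10 UTC ≤ query < 2023-04-05 22:47 UTC
23·60 + 13 + 660 = 2053 min
2053 = 1·1440 + 613; 613 = 10·60 + 13 → 10:13, 2023-04-03 + 1 day = 2023-04-04
→ 2023-04-04 10:13 FFZ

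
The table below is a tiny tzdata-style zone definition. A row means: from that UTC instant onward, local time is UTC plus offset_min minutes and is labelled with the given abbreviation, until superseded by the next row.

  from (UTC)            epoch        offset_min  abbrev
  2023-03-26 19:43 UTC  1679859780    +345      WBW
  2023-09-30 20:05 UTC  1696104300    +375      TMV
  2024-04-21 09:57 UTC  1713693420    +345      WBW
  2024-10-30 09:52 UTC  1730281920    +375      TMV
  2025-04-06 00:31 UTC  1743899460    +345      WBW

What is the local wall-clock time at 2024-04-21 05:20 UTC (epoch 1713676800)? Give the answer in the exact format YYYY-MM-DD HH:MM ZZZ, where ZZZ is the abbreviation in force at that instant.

Query: 2024-04-21 05:20 UTC
Rule 2/5 (TMV, +06:15): 2023-09-30 20:05 UTC ≤ query < 2024-04-21 09:57 UTC
5·60 + 20 + 375 = 695 min
695 = 0·1440 + 695; 695 = 11·60 + 35 → 11:35, same day
→ 2024-04-21 11:35 TMV

2024-04-21 11:35 TMV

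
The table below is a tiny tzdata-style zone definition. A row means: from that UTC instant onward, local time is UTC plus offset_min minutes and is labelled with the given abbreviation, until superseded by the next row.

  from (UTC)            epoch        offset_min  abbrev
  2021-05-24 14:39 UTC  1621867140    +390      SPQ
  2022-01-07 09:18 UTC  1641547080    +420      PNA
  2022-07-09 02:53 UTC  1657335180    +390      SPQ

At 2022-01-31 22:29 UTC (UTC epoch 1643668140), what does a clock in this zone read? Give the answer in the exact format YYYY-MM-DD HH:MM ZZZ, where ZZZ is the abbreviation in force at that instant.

2022-02-01 05:29 PNA

Query: 2022-01-31 22:29 UTC
Rule 2/3 (PNA, +07:00): 2022-01-07 09:18 UTC ≤ query < 2022-07-09 02:53 UTC
22·60 + 29 + 420 = 1769 min
1769 = 1·1440 + 329; 329 = 5·60 + 29 → 05:29, 2022-01-31 + 1 day = 2022-02-01
→ 2022-02-01 05:29 PNA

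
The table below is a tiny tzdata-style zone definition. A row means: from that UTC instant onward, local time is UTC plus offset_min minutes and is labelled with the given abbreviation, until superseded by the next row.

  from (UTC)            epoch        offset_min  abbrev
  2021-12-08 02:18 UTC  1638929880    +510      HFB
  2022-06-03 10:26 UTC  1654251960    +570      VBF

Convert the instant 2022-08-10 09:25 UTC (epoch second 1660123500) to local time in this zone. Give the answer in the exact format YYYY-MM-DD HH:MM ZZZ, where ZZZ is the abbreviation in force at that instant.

2022-08-10 18:55 VBF

Query: 2022-08-10 09:25 UTC
Rule 2/2 (VBF, +09:30): 2022-06-03 10:26 UTC ≤ query < +∞
9·60 + 25 + 570 = 1135 min
1135 = 0·1440 + 1135; 1135 = 18·60 + 55 → 18:55, same day
→ 2022-08-10 18:55 VBF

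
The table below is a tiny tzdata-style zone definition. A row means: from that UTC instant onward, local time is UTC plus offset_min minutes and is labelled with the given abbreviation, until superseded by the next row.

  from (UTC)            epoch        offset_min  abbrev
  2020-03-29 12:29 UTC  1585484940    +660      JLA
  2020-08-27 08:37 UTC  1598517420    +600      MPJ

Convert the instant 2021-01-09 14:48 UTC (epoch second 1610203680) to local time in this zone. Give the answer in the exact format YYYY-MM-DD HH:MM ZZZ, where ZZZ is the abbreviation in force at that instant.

Query: 2021-01-09 14:48 UTC
Rule 2/2 (MPJ, +10:00): 2020-08-27 08:37 UTC ≤ query < +∞
14·60 + 48 + 600 = 1488 min
1488 = 1·1440 + 48; 48 = 0·60 + 48 → 00:48, 2021-01-09 + 1 day = 2021-01-10
→ 2021-01-10 00:48 MPJ

2021-01-10 00:48 MPJ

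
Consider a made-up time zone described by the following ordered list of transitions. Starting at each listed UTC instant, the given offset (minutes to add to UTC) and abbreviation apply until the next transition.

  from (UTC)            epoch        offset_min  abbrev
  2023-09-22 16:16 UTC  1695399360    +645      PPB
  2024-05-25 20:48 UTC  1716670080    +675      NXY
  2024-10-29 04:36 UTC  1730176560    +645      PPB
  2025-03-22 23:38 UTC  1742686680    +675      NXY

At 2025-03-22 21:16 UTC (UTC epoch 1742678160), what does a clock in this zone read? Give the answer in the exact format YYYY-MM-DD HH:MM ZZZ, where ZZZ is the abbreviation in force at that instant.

2025-03-23 08:01 PPB

Query: 2025-03-22 21:16 UTC
Rule 3/4 (PPB, +10:45): 2024-10-29 04:36 UTC ≤ query < 2025-03-22 23:38 UTC
21·60 + 16 + 645 = 1921 min
1921 = 1·1440 + 481; 481 = 8·60 + 1 → 08:01, 2025-03-22 + 1 day = 2025-03-23
→ 2025-03-23 08:01 PPB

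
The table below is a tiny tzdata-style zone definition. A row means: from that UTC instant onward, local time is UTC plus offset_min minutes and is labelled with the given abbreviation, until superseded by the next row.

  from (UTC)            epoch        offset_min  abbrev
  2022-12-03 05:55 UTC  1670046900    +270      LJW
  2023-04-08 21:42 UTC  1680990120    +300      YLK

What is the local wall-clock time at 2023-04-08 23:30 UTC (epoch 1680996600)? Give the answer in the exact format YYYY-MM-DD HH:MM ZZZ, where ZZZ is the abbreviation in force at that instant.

Query: 2023-04-08 23:30 UTC
Rule 2/2 (YLK, +05:00): 2023-04-08 21:42 UTC ≤ query < +∞
23·60 + 30 + 300 = 1710 min
1710 = 1·1440 + 270; 270 = 4·60 + 30 → 04:30, 2023-04-08 + 1 day = 2023-04-09
→ 2023-04-09 04:30 YLK

2023-04-09 04:30 YLK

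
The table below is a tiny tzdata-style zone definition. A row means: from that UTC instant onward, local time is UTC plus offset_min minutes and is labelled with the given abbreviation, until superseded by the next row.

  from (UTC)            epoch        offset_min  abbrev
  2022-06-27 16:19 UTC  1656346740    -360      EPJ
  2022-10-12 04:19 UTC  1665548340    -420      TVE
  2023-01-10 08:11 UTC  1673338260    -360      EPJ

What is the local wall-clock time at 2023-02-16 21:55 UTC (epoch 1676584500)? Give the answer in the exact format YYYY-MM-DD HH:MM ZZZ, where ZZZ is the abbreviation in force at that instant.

2023-02-16 15:55 EPJ

Query: 2023-02-16 21:55 UTC
Rule 3/3 (EPJ, -06:00): 2023-01-10 08:11 UTC ≤ query < +∞
21·60 + 55 - 360 = 955 min
955 = 0·1440 + 955; 955 = 15·60 + 55 → 15:55, same day
→ 2023-02-16 15:55 EPJ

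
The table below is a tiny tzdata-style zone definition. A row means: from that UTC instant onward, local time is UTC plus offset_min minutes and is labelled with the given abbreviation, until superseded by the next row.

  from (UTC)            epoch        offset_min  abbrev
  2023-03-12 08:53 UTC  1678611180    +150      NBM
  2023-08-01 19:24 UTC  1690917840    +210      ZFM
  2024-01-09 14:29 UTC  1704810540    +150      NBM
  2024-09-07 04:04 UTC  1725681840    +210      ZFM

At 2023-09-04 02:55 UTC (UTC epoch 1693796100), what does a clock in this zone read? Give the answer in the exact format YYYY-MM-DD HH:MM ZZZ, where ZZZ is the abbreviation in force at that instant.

2023-09-04 06:25 ZFM

Query: 2023-09-04 02:55 UTC
Rule 2/4 (ZFM, +03:30): 2023-08-01 19:24 UTC ≤ query < 2024-01-09 14:29 UTC
2·60 + 55 + 210 = 385 min
385 = 0·1440 + 385; 385 = 6·60 + 25 → 06:25, same day
→ 2023-09-04 06:25 ZFM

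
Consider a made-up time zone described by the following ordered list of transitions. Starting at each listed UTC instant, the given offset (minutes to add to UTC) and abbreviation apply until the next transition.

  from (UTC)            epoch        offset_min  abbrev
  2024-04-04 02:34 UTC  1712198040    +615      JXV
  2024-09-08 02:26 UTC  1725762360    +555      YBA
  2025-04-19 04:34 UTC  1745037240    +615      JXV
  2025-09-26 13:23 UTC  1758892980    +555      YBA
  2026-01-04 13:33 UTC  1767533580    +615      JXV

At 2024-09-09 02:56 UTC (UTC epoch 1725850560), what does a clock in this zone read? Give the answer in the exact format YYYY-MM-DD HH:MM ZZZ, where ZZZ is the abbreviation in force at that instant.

2024-09-09 12:11 YBA

Query: 2024-09-09 02:56 UTC
Rule 2/5 (YBA, +09:15): 2024-09-08 02:26 UTC ≤ query < 2025-04-19 04:34 UTC
2·60 + 56 + 555 = 731 min
731 = 0·1440 + 731; 731 = 12·60 + 11 → 12:11, same day
→ 2024-09-09 12:11 YBA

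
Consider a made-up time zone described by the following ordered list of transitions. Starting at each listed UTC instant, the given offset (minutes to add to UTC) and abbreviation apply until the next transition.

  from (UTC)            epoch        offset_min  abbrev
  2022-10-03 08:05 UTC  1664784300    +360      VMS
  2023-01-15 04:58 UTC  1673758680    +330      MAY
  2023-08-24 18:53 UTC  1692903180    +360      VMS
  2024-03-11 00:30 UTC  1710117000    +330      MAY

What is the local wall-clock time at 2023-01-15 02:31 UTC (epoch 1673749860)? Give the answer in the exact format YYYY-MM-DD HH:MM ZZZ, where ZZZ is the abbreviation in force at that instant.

2023-01-15 08:31 VMS

Query: 2023-01-15 02:31 UTC
Rule 1/4 (VMS, +06:00): 2022-10-03 08:05 UTC ≤ query < 2023-01-15 04:58 UTC
2·60 + 31 + 360 = 511 min
511 = 0·1440 + 511; 511 = 8·60 + 31 → 08:31, same day
→ 2023-01-15 08:31 VMS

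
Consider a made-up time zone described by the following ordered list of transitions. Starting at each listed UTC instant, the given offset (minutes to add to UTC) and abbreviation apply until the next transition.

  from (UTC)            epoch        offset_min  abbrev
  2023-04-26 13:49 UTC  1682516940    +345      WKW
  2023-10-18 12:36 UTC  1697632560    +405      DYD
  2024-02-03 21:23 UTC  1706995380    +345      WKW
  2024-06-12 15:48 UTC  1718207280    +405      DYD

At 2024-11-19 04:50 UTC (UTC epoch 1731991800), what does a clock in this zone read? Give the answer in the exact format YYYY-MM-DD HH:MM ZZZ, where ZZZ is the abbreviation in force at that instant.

Query: 2024-11-19 04:50 UTC
Rule 4/4 (DYD, +06:45): 2024-06-12 15:48 UTC ≤ query < +∞
4·60 + 50 + 405 = 695 min
695 = 0·1440 + 695; 695 = 11·60 + 35 → 11:35, same day
→ 2024-11-19 11:35 DYD

2024-11-19 11:35 DYD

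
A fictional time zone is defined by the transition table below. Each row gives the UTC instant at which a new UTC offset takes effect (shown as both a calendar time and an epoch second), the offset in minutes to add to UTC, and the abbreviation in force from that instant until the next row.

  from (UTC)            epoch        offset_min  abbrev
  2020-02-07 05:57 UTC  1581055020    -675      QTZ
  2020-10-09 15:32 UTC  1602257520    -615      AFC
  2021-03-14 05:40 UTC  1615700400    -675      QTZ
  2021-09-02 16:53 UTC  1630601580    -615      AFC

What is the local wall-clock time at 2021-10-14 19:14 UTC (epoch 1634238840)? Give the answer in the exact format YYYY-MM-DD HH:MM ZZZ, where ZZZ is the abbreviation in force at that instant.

2021-10-14 08:59 AFC

Query: 2021-10-14 19:14 UTC
Rule 4/4 (AFC, -10:15): 2021-09-02 16:53 UTC ≤ query < +∞
19·60 + 14 - 615 = 539 min
539 = 0·1440 + 539; 539 = 8·60 + 59 → 08:59, same day
→ 2021-10-14 08:59 AFC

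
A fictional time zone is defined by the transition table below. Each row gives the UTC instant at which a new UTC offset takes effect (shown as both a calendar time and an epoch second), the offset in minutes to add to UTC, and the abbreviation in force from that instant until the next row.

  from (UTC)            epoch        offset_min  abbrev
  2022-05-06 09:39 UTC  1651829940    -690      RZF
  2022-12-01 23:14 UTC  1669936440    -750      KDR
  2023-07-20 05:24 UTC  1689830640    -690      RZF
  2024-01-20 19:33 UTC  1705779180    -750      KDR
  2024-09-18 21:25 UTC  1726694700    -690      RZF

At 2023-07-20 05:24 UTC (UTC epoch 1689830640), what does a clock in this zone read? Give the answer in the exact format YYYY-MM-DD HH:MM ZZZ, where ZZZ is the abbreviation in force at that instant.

Query: 2023-07-20 05:24 UTC
Rule 3/5 (RZF, -11:30): 2023-07-20 05:24 UTC ≤ query < 2024-01-20 19:33 UTC
5·60 + 24 - 690 = -366 min
-366 = -1·1440 + 1074; 1074 = 17·60 + 54 → 17:54, 2023-07-20 - 1 day = 2023-07-19
→ 2023-07-19 17:54 RZF

2023-07-19 17:54 RZF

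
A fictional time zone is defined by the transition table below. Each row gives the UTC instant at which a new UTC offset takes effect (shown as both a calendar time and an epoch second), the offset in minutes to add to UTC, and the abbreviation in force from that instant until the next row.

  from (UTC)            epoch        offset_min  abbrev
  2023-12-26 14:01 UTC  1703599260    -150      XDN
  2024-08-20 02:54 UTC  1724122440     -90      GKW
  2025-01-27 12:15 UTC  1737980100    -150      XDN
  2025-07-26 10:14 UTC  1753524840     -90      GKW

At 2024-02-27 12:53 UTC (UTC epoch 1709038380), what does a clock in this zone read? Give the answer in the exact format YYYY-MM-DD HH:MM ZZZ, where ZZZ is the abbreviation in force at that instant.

Query: 2024-02-27 12:53 UTC
Rule 1/4 (XDN, -02:30): 2023-12-26 14:01 UTC ≤ query < 2024-08-20 02:54 UTC
12·60 + 53 - 150 = 623 min
623 = 0·1440 + 623; 623 = 10·60 + 23 → 10:23, same day
→ 2024-02-27 10:23 XDN

2024-02-27 10:23 XDN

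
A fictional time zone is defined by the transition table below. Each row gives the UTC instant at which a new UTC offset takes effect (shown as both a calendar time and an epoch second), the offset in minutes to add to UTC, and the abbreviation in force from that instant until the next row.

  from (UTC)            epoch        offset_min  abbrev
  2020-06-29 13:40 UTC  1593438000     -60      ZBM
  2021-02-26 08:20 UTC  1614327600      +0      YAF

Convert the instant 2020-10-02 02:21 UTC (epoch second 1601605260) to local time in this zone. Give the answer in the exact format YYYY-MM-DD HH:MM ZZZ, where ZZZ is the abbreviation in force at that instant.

Query: 2020-10-02 02:21 UTC
Rule 1/2 (ZBM, -01:00): 2020-06-29 13:40 UTC ≤ query < 2021-02-26 08:20 UTC
2·60 + 21 - 60 = 81 min
81 = 0·1440 + 81; 81 = 1·60 + 21 → 01:21, same day
→ 2020-10-02 01:21 ZBM

2020-10-02 01:21 ZBM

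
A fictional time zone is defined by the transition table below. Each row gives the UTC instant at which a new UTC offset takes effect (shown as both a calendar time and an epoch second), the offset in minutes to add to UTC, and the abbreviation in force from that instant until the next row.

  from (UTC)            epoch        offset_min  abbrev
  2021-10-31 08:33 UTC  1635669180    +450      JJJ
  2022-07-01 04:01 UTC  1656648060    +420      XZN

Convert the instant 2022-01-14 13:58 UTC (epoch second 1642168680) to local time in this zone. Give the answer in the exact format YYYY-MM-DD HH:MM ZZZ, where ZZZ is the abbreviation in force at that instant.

2022-01-14 21:28 JJJ

Query: 2022-01-14 13:58 UTC
Rule 1/2 (JJJ, +07:30): 2021-10-31 08:33 UTC ≤ query < 2022-07-01 04:01 UTC
13·60 + 58 + 450 = 1288 min
1288 = 0·1440 + 1288; 1288 = 21·60 + 28 → 21:28, same day
→ 2022-01-14 21:28 JJJ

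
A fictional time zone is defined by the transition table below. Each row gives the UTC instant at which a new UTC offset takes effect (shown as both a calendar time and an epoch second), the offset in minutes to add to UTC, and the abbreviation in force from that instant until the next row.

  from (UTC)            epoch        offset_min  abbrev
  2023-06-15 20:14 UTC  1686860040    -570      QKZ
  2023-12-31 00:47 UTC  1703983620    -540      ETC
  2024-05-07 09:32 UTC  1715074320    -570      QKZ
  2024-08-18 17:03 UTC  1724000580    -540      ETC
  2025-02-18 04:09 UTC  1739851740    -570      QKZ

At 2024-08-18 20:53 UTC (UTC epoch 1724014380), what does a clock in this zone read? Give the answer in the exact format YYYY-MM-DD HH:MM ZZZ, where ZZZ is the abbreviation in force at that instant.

Query: 2024-08-18 20:53 UTC
Rule 4/5 (ETC, -09:00): 2024-08-18 17:03 UTC ≤ query < 2025-02-18 04:09 UTC
20·60 + 53 - 540 = 713 min
713 = 0·1440 + 713; 713 = 11·60 + 53 → 11:53, same day
→ 2024-08-18 11:53 ETC

2024-08-18 11:53 ETC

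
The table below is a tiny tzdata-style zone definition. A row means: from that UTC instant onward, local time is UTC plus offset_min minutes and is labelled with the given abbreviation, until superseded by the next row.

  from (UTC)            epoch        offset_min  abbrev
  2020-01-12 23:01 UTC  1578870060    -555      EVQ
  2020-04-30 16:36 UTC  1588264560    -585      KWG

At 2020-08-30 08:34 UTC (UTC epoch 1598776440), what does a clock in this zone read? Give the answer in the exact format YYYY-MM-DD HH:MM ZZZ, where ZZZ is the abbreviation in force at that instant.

Query: 2020-08-30 08:34 UTC
Rule 2/2 (KWG, -09:45): 2020-04-30 16:36 UTC ≤ query < +∞
8·60 + 34 - 585 = -71 min
-71 = -1·1440 + 1369; 1369 = 22·60 + 49 → 22:49, 2020-08-30 - 1 day = 2020-08-29
→ 2020-08-29 22:49 KWG

2020-08-29 22:49 KWG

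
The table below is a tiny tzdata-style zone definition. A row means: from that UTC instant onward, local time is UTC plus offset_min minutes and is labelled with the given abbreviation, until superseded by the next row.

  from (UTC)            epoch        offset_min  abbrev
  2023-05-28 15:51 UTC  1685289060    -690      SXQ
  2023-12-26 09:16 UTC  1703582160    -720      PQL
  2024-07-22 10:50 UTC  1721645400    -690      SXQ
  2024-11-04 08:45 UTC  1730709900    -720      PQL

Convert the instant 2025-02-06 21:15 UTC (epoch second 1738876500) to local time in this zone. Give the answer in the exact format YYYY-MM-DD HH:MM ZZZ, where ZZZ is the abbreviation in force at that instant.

2025-02-06 09:15 PQL

Query: 2025-02-06 21:15 UTC
Rule 4/4 (PQL, -12:00): 2024-11-04 08:45 UTC ≤ query < +∞
21·60 + 15 - 720 = 555 min
555 = 0·1440 + 555; 555 = 9·60 + 15 → 09:15, same day
→ 2025-02-06 09:15 PQL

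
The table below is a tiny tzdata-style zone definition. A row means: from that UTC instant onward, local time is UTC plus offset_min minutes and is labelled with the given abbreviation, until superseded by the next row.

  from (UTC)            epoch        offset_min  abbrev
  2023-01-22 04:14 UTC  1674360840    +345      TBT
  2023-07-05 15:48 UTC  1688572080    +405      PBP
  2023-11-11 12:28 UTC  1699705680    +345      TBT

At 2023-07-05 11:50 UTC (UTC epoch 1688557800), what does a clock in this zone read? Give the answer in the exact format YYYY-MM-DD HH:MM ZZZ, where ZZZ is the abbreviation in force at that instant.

Query: 2023-07-05 11:50 UTC
Rule 1/3 (TBT, +05:45): 2023-01-22 04:14 UTC ≤ query < 2023-07-05 15:48 UTC
11·60 + 50 + 345 = 1055 min
1055 = 0·1440 + 1055; 1055 = 17·60 + 35 → 17:35, same day
→ 2023-07-05 17:35 TBT

2023-07-05 17:35 TBT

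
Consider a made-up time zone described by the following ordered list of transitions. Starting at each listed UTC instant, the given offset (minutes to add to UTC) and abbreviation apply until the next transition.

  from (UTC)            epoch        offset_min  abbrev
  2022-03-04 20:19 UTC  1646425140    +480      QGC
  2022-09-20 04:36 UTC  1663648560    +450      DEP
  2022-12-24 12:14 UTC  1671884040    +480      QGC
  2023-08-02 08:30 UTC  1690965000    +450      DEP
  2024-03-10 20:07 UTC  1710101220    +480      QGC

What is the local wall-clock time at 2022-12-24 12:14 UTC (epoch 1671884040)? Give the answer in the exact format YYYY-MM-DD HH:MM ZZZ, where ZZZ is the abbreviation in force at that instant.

2022-12-24 20:14 QGC

Query: 2022-12-24 12:14 UTC
Rule 3/5 (QGC, +08:00): 2022-12-24 12:14 UTC ≤ query < 2023-08-02 08:30 UTC
12·60 + 14 + 480 = 1214 min
1214 = 0·1440 + 1214; 1214 = 20·60 + 14 → 20:14, same day
→ 2022-12-24 20:14 QGC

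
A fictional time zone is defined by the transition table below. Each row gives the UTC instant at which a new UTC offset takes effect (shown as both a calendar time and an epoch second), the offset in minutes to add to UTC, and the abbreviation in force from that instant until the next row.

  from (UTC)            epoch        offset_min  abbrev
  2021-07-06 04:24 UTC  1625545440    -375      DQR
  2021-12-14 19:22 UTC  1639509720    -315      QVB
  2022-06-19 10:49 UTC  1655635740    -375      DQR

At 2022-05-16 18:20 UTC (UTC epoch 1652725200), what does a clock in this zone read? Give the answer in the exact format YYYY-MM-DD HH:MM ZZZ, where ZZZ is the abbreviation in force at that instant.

Query: 2022-05-16 18:20 UTC
Rule 2/3 (QVB, -05:15): 2021-12-14 19:22 UTC ≤ query < 2022-06-19 10:49 UTC
18·60 + 20 - 315 = 785 min
785 = 0·1440 + 785; 785 = 13·60 + 5 → 13:05, same day
→ 2022-05-16 13:05 QVB

2022-05-16 13:05 QVB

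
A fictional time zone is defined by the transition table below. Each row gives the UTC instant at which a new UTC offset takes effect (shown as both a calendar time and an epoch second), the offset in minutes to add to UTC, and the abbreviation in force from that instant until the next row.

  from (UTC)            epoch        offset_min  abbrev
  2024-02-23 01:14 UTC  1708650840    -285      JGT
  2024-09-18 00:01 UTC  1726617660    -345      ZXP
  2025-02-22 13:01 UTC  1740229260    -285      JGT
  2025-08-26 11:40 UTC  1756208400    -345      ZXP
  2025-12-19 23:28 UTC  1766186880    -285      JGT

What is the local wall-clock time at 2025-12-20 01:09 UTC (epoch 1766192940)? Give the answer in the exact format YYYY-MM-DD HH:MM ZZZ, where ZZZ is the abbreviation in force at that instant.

2025-12-19 20:24 JGT

Query: 2025-12-20 01:09 UTC
Rule 5/5 (JGT, -04:45): 2025-12-19 23:28 UTC ≤ query < +∞
1·60 + 9 - 285 = -216 min
-216 = -1·1440 + 1224; 1224 = 20·60 + 24 → 20:24, 2025-12-20 - 1 day = 2025-12-19
→ 2025-12-19 20:24 JGT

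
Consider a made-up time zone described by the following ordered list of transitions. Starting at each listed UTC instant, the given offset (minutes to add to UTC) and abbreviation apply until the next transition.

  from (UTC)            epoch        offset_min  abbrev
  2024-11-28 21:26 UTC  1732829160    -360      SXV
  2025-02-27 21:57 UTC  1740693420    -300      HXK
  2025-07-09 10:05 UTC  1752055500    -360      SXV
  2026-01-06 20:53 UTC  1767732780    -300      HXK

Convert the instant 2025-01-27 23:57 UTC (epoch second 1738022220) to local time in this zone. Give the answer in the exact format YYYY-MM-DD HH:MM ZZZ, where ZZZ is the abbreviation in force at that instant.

Query: 2025-01-27 23:57 UTC
Rule 1/4 (SXV, -06:00): 2024-11-28 21:26 UTC ≤ query < 2025-02-27 21:57 UTC
23·60 + 57 - 360 = 1077 min
1077 = 0·1440 + 1077; 1077 = 17·60 + 57 → 17:57, same day
→ 2025-01-27 17:57 SXV

2025-01-27 17:57 SXV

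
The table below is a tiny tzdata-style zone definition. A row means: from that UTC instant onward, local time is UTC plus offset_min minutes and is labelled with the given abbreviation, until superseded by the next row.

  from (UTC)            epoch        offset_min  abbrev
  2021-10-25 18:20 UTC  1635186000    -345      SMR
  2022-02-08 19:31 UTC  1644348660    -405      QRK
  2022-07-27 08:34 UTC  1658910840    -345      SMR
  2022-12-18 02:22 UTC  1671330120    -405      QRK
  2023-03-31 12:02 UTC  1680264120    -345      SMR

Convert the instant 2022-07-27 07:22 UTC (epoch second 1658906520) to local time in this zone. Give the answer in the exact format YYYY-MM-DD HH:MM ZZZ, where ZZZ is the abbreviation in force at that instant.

2022-07-27 00:37 QRK

Query: 2022-07-27 07:22 UTC
Rule 2/5 (QRK, -06:45): 2022-02-08 19:31 UTC ≤ query < 2022-07-27 08:34 UTC
7·60 + 22 - 405 = 37 min
37 = 0·1440 + 37; 37 = 0·60 + 37 → 00:37, same day
→ 2022-07-27 00:37 QRK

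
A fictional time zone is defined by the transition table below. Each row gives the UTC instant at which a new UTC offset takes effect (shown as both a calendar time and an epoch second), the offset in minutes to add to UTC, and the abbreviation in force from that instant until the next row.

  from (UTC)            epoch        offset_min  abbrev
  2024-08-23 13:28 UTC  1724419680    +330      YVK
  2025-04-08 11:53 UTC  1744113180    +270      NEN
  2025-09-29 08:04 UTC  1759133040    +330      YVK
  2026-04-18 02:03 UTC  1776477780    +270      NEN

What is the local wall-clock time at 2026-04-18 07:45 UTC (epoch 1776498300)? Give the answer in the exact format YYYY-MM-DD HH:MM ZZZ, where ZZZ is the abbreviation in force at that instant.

2026-04-18 12:15 NEN

Query: 2026-04-18 07:45 UTC
Rule 4/4 (NEN, +04:30): 2026-04-18 02:03 UTC ≤ query < +∞
7·60 + 45 + 270 = 735 min
735 = 0·1440 + 735; 735 = 12·60 + 15 → 12:15, same day
→ 2026-04-18 12:15 NEN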